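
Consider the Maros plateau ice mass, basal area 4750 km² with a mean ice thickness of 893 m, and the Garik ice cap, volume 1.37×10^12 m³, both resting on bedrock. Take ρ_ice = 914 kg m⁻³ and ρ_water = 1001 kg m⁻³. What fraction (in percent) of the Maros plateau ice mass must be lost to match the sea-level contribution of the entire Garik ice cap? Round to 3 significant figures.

Equal sea-level rise means equal mass of meltwater, i.e. equal mass of ice lost.
Ice mass of Garik: 1.252×10^15 kg; ice mass of Maros: 3.877×10^15 kg.
Fraction required = 1.252×10^15 / 3.877×10^15 = 0.323 → 32.3 %.

≈ 32.3 %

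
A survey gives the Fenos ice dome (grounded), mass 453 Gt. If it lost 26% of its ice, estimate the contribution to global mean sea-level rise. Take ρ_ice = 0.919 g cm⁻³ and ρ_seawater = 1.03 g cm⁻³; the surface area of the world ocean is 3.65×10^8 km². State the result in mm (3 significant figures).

Fenos: 0.26 × 453 Gt = 1.178×10^14 kg; dividing by ρ_w = 1.03 g cm⁻³ = 1030 kg m⁻³ gives 1.143×10^11 m³ of water.
Spread over 3.65×10^14 m² of ocean, Δh = 1.143×10^11 / 3.65×10^14 = 3.13×10^-4 m = 0.313 mm.

≈ 0.313 mm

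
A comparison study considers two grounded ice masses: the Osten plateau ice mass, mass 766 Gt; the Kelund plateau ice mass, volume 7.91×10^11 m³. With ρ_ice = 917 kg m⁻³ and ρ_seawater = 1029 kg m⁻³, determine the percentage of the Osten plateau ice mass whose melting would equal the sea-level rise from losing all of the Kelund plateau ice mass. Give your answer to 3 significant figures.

≈ 94.7 %

Equal sea-level rise means equal mass of meltwater, i.e. equal mass of ice lost.
Ice mass of Kelund: 7.253×10^14 kg; ice mass of Osten: 7.660×10^14 kg.
Fraction required = 7.253×10^14 / 7.660×10^14 = 0.947 → 94.7 %.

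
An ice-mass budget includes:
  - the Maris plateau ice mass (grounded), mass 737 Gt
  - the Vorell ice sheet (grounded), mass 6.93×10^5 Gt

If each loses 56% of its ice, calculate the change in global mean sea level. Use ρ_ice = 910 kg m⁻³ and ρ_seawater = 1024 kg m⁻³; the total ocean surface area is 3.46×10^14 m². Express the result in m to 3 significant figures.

Maris: 0.56 × 737 Gt = 4.127×10^14 kg; dividing by ρ_w = 1024 kg m⁻³ gives 4.030×10^11 m³ of water.
Vorell: 0.56 × 6.93×10^5 Gt = 3.881×10^17 kg; dividing by ρ_w = 1024 kg m⁻³ gives 3.790×10^14 m³ of water.
Total added water ≈ 3.794×10^14 m³ over 3.46×10^14 m² → Δh = 1.10 m.

≈ 1.10 m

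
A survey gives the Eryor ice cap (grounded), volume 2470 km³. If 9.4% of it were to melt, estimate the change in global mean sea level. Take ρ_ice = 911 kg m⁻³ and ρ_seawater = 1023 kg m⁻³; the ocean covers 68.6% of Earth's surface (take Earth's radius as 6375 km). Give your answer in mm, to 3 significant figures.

≈ 0.590 mm

Eryor: 0.094 × 2470 km³ × (911/1023) = 206.8 km³ of water.
Spread over 3.50×10^14 m² of ocean, Δh = 2.068×10^11 / 3.50×10^14 = 5.90×10^-4 m = 0.590 mm.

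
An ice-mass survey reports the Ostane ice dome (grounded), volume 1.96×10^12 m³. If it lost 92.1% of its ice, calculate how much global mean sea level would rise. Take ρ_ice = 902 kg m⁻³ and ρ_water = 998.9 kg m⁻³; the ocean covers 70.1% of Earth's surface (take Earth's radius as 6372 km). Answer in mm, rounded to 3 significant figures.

≈ 4.56 mm

Ostane: 0.921 × 1.96×10^12 m³ × (902/998.9) = 1.630×10^12 m³ of water.
Spread over 3.58×10^14 m² of ocean, Δh = 1.630×10^12 / 3.58×10^14 = 4.56×10^-3 m = 4.56 mm.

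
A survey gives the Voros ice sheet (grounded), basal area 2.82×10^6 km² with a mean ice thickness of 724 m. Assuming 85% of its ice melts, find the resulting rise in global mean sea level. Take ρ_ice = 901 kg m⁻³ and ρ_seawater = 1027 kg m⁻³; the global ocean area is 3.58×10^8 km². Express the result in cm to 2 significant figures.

≈ 430 cm

Voros: ice volume = 2.82×10^6 km² × 724 m = 2.042×10^6 km³; 0.85 × 2.042×10^6 × (901/1027) = 1.523×10^6 km³ of water.
Spread over 3.58×10^14 m² of ocean, Δh = 1.523×10^15 / 3.58×10^14 = 4.25 m = 430 cm.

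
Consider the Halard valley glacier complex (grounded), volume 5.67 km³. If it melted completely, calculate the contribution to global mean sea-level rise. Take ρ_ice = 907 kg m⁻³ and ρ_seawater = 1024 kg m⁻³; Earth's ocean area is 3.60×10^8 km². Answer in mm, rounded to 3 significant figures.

≈ 0.0140 mm

Halard: 5.67 km³ × (907/1024) = 5.022 km³ of water.
Spread over 3.60×10^14 m² of ocean, Δh = 5.022×10^9 / 3.60×10^14 = 1.40×10^-5 m = 0.0140 mm.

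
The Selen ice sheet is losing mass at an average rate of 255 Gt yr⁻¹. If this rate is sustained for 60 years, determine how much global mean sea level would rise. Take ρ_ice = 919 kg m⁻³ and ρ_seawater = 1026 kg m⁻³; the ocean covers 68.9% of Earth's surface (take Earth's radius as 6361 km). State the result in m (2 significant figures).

Total mass lost = 255 Gt/yr × 60 yr = 1.530×10^4 Gt = 1.530×10^16 kg.
ρ_w = 1026 kg m⁻³, so water volume = 1.530×10^16 / 1026 = 1.491×10^13 m³.
Δh = 1.491×10^13 / 3.50×10^14 = 0.0426 m.

≈ 0.043 m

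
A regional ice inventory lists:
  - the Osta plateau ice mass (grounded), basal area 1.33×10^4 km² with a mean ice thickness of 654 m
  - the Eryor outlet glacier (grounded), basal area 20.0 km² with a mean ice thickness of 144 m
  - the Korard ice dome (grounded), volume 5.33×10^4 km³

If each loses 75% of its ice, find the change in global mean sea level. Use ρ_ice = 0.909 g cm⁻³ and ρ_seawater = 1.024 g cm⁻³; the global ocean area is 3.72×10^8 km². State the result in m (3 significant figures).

≈ 0.111 m

Osta: ice volume = 1.33×10^4 km² × 654 m = 8698 km³; 0.75 × 8698 × (909/1024) = 5791 km³ of water.
Eryor: ice volume = 20.0 km² × 144 m = 2.880 km³; 0.75 × 2.880 × (909/1024) = 1.917 km³ of water.
Korard: 0.75 × 5.33×10^4 km³ × (909/1024) = 3.549×10^4 km³ of water.
Total added water ≈ 4.128×10^13 m³ over 3.72×10^14 m² → Δh = 0.111 m.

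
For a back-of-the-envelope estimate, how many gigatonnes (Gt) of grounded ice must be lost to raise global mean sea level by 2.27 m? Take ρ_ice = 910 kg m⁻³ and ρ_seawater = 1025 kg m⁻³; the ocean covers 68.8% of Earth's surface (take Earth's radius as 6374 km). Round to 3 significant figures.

Required water volume = Δh × A = 2.27 m × 3.51×10^14 m² = 7.973×10^14 m³.
ρ_w = 1025 kg m⁻³, so the mass of water = 7.973×10^14 m³ × 1025 kg m⁻³ = 8.173×10^17 kg = 8.17×10^5 Gt (and the same mass of ice, by conservation).

≈ 8.17×10^5 Gt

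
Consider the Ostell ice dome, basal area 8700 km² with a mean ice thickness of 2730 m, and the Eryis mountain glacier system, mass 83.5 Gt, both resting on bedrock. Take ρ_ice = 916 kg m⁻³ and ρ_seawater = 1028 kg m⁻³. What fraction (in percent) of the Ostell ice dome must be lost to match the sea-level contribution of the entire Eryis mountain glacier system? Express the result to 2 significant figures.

Equal sea-level rise means equal mass of meltwater, i.e. equal mass of ice lost.
Ice mass of Eryis: 8.350×10^13 kg; ice mass of Ostell: 2.176×10^16 kg.
Fraction required = 8.350×10^13 / 2.176×10^16 = 3.84×10^-3 → 0.38 %.

≈ 0.38 %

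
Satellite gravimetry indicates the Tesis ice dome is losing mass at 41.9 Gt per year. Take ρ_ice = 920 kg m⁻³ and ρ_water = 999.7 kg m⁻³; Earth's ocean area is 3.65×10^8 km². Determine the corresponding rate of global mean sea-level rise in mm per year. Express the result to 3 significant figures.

ρ_w = 999.7 kg m⁻³. Annual water volume added = 41.9 Gt / ρ_w = 4.190×10^13 kg / 999.7 kg m⁻³ = 4.191×10^10 m³.
Δh per year = 4.191×10^10 / 3.65×10^14 = 1.15×10^-4 m = 0.115 mm.

≈ 0.115 mm/yr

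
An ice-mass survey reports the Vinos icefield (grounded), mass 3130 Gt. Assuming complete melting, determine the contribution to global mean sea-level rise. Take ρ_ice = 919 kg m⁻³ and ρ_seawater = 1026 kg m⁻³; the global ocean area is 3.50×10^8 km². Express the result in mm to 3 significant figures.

Vinos: 3130 Gt = 3.130×10^15 kg; dividing by ρ_w = 1026 kg m⁻³ gives 3.051×10^12 m³ of water.
Spread over 3.50×10^14 m² of ocean, Δh = 3.051×10^12 / 3.50×10^14 = 8.72×10^-3 m = 8.72 mm.

≈ 8.72 mm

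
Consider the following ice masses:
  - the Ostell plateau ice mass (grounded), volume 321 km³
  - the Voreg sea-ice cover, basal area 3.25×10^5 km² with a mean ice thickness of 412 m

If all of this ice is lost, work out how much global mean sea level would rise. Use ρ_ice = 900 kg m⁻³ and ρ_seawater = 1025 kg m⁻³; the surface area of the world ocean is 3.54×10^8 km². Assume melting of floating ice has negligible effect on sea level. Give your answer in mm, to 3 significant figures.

Ostell: 321 km³ × (900/1025) = 281.9 km³ of water.
The Voreg sea-ice cover is floating and already displaces its own weight of water, so its melt adds essentially nothing to sea level.
Total added water ≈ 2.819×10^11 m³ over 3.54×10^14 m² → Δh = 7.96×10^-4 m = 0.796 mm.

≈ 0.796 mm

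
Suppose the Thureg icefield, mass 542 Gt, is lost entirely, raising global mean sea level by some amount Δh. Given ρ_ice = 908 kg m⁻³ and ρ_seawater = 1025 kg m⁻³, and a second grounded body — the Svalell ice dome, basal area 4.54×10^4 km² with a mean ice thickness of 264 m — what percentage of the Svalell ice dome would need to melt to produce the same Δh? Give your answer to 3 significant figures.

≈ 4.98 %

Equal sea-level rise means equal mass of meltwater, i.e. equal mass of ice lost.
Ice mass of Thureg: 5.420×10^14 kg; ice mass of Svalell: 1.088×10^16 kg.
Fraction required = 5.420×10^14 / 1.088×10^16 = 0.0498 → 4.98 %.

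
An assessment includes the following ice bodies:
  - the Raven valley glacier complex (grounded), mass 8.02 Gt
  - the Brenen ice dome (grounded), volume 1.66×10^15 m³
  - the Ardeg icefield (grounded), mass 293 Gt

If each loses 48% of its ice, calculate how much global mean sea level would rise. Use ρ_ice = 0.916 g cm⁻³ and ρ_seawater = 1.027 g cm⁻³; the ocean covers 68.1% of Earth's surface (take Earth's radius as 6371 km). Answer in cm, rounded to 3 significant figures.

Raven: 0.48 × 8.02 Gt = 3.850×10^12 kg; dividing by ρ_w = 1.027 g cm⁻³ = 1027 kg m⁻³ gives 3.748×10^9 m³ of water.
Brenen: 0.48 × 1.66×10^15 m³ × (916/1027) = 7.107×10^14 m³ of water.
Ardeg: 0.48 × 293 Gt = 1.406×10^14 kg; dividing by ρ_w = 1027 kg m⁻³ gives 1.369×10^11 m³ of water.
Total added water ≈ 7.108×10^14 m³ over 3.47×10^14 m² → Δh = 2.05 m = 205 cm.

≈ 205 cm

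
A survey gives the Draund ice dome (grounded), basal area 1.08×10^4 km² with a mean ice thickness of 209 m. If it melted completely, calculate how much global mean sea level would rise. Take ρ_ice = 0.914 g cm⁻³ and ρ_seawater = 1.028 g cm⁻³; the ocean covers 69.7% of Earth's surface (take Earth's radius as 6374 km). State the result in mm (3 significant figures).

Draund: ice volume = 1.08×10^4 km² × 209 m = 2257 km³; 2257 × (914/1028) = 2007 km³ of water.
Spread over 3.56×10^14 m² of ocean, Δh = 2.007×10^12 / 3.56×10^14 = 5.64×10^-3 m = 5.64 mm.

≈ 5.64 mm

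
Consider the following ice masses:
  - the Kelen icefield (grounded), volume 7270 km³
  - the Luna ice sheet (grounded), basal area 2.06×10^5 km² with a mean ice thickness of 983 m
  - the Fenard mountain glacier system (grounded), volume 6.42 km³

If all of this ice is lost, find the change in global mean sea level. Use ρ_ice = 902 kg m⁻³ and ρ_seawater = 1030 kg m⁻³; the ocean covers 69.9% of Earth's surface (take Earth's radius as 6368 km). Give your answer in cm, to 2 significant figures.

Kelen: 7270 km³ × (902/1030) = 6367 km³ of water.
Luna: ice volume = 2.06×10^5 km² × 983 m = 2.025×10^5 km³; 2.025×10^5 × (902/1030) = 1.773×10^5 km³ of water.
Fenard: 6.42 km³ × (902/1030) = 5.622 km³ of water.
Total added water ≈ 1.837×10^14 m³ over 3.56×10^14 m² → Δh = 0.516 m = 52 cm.

≈ 52 cm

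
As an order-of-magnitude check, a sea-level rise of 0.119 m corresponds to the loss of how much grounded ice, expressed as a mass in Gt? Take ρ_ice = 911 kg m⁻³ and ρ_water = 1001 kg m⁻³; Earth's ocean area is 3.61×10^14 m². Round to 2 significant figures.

≈ 4.3×10^4 Gt

Required water volume = Δh × A = 0.119 m × 3.61×10^14 m² = 4.296×10^13 m³.
ρ_w = 1001 kg m⁻³, so the mass of water = 4.296×10^13 m³ × 1001 kg m⁻³ = 4.300×10^16 kg = 4.3×10^4 Gt (and the same mass of ice, by conservation).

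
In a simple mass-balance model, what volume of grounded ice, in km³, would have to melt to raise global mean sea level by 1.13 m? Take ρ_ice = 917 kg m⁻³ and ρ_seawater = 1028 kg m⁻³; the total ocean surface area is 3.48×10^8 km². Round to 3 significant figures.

≈ 4.41×10^5 km³

Required water volume = Δh × A = 1.13 m × 3.48×10^14 m² = 3.932×10^14 m³ = 3.932×10^5 km³.
Ice volume = water volume × ρ_w/ρ_ice = 3.932×10^5 × 1028/917 = 4.41×10^5 km³.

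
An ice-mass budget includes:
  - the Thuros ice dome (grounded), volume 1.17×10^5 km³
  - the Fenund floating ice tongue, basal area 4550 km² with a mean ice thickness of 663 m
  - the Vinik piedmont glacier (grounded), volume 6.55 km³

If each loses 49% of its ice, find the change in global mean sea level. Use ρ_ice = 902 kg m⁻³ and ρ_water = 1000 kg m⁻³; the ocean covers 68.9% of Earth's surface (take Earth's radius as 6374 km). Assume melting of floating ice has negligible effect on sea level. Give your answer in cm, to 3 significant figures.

Thuros: 0.49 × 1.17×10^5 km³ × (902/1000) = 5.171×10^4 km³ of water.
The Fenund floating ice tongue is floating and already displaces its own weight of water, so its melt adds essentially nothing to sea level.
Vinik: 0.49 × 6.55 km³ × (902/1000) = 2.895 km³ of water.
Total added water ≈ 5.171×10^13 m³ over 3.52×10^14 m² → Δh = 0.147 m = 14.7 cm.

≈ 14.7 cm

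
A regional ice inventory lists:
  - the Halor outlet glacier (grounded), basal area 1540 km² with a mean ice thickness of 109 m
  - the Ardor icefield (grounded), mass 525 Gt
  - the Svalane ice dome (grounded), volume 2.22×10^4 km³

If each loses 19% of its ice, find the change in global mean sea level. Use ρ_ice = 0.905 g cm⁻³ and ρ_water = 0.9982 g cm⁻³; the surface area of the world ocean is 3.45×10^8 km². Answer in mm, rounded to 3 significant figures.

≈ 11.5 mm

Halor: ice volume = 1540 km² × 109 m = 167.9 km³; 0.19 × 167.9 × (905/998.2) = 28.92 km³ of water.
Ardor: 0.19 × 525 Gt = 9.975×10^13 kg; dividing by ρ_w = 0.9982 g cm⁻³ = 998.2 kg m⁻³ gives 9.993×10^10 m³ of water.
Svalane: 0.19 × 2.22×10^4 km³ × (905/998.2) = 3824 km³ of water.
Total added water ≈ 3.953×10^12 m³ over 3.45×10^14 m² → Δh = 0.0115 m = 11.5 mm.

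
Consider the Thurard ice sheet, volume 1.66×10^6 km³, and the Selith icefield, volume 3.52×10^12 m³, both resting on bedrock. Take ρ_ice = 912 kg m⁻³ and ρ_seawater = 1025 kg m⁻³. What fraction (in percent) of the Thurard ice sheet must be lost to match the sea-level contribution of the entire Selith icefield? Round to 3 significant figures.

≈ 0.212 %

Equal sea-level rise means equal mass of meltwater, i.e. equal mass of ice lost.
Ice mass of Selith: 3.210×10^15 kg; ice mass of Thurard: 1.514×10^18 kg.
Fraction required = 3.210×10^15 / 1.514×10^18 = 2.12×10^-3 → 0.212 %.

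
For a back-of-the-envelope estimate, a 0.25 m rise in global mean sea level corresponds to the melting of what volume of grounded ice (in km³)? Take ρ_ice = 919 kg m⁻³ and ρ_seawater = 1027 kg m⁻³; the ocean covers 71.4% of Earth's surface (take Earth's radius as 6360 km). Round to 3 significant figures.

Required water volume = Δh × A = 0.25 m × 3.63×10^14 m² = 9.073×10^13 m³ = 9.073×10^4 km³.
Ice volume = water volume × ρ_w/ρ_ice = 9.073×10^4 × 1027/919 = 1.01×10^5 km³.

≈ 1.01×10^5 km³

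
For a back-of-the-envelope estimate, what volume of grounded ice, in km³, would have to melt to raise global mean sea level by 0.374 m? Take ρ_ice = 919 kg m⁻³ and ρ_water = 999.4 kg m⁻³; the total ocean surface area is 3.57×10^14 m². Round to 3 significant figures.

≈ 1.45×10^5 km³

Required water volume = Δh × A = 0.374 m × 3.57×10^14 m² = 1.335×10^14 m³ = 1.335×10^5 km³.
Ice volume = water volume × ρ_w/ρ_ice = 1.335×10^5 × 999.4/919 = 1.45×10^5 km³.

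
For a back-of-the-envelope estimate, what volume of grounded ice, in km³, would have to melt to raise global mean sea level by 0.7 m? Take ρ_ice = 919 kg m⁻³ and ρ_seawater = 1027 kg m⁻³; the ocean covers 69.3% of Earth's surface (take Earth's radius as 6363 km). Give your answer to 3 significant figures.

≈ 2.76×10^5 km³

Required water volume = Δh × A = 0.7 m × 3.53×10^14 m² = 2.468×10^14 m³ = 2.468×10^5 km³.
Ice volume = water volume × ρ_w/ρ_ice = 2.468×10^5 × 1027/919 = 2.76×10^5 km³.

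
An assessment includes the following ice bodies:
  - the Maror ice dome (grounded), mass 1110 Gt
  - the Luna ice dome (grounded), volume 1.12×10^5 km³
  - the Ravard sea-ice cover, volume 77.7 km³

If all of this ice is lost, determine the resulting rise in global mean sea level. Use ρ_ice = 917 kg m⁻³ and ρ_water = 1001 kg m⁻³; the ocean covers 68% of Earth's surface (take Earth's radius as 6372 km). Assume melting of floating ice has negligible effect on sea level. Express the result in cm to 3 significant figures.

Maror: 1110 Gt = 1.110×10^15 kg; dividing by ρ_w = 1001 kg m⁻³ gives 1.109×10^12 m³ of water.
Luna: 1.12×10^5 km³ × (917/1001) = 1.026×10^5 km³ of water.
The Ravard sea-ice cover is floating and already displaces its own weight of water, so its melt adds essentially nothing to sea level.
Total added water ≈ 1.037×10^14 m³ over 3.47×10^14 m² → Δh = 0.299 m = 29.9 cm.

≈ 29.9 cm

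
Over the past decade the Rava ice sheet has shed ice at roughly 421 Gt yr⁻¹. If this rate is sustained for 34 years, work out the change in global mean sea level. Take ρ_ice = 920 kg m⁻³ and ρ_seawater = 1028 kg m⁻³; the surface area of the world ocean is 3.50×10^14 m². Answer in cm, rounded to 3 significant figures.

≈ 3.98 cm

Total mass lost = 421 Gt/yr × 34 yr = 1.431×10^4 Gt = 1.431×10^16 kg.
ρ_w = 1028 kg m⁻³, so water volume = 1.431×10^16 / 1028 = 1.392×10^13 m³.
Δh = 1.392×10^13 / 3.50×10^14 = 0.0398 m = 3.98 cm.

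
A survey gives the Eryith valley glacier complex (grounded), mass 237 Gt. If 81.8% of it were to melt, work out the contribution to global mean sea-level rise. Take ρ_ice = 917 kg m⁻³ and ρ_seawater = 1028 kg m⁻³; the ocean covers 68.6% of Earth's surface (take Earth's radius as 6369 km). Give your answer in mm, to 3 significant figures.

≈ 0.539 mm

Eryith: 0.818 × 237 Gt = 1.939×10^14 kg; dividing by ρ_w = 1028 kg m⁻³ gives 1.886×10^11 m³ of water.
Spread over 3.50×10^14 m² of ocean, Δh = 1.886×10^11 / 3.50×10^14 = 5.39×10^-4 m = 0.539 mm.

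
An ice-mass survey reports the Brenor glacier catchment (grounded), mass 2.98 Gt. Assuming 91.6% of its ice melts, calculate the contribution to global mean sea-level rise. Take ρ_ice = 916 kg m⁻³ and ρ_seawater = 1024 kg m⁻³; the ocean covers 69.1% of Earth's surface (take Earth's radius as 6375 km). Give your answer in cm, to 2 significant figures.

≈ 7.6×10^-4 cm

Brenor: 0.916 × 2.98 Gt = 2.730×10^12 kg; dividing by ρ_w = 1024 kg m⁻³ gives 2.666×10^9 m³ of water.
Spread over 3.53×10^14 m² of ocean, Δh = 2.666×10^9 / 3.53×10^14 = 7.55×10^-6 m = 7.6×10^-4 cm.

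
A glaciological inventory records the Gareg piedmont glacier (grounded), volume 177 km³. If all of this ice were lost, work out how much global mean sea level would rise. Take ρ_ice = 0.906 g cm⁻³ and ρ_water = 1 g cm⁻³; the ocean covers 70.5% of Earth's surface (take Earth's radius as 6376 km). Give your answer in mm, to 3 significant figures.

Gareg: 177 km³ × (906/1000) = 160.4 km³ of water.
Spread over 3.60×10^14 m² of ocean, Δh = 1.604×10^11 / 3.60×10^14 = 4.45×10^-4 m = 0.445 mm.

≈ 0.445 mm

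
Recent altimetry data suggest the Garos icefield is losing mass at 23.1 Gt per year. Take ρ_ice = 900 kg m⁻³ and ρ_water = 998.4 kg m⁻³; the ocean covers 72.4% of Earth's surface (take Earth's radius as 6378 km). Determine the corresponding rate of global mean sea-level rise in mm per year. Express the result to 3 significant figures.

≈ 0.0625 mm/yr

ρ_w = 998.4 kg m⁻³. Annual water volume added = 23.1 Gt / ρ_w = 2.310×10^13 kg / 998.4 kg m⁻³ = 2.314×10^10 m³.
Δh per year = 2.314×10^10 / 3.70×10^14 = 6.25×10^-5 m = 0.0625 mm.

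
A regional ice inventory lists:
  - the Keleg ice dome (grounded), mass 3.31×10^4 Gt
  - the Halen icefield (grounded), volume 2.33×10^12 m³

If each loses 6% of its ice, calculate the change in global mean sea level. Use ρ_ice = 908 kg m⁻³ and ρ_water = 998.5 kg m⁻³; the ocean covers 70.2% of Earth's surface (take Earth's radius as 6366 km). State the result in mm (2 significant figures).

≈ 5.9 mm

Keleg: 0.06 × 3.31×10^4 Gt = 1.986×10^15 kg; dividing by ρ_w = 998.5 kg m⁻³ gives 1.989×10^12 m³ of water.
Halen: 0.06 × 2.33×10^12 m³ × (908/998.5) = 1.271×10^11 m³ of water.
Total added water ≈ 2.116×10^12 m³ over 3.58×10^14 m² → Δh = 5.92×10^-3 m = 5.9 mm.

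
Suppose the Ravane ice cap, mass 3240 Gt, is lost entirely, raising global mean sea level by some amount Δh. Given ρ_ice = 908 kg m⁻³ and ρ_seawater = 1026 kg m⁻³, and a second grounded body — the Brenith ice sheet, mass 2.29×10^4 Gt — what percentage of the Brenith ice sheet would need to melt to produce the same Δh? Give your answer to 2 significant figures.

≈ 14 %

Equal sea-level rise means equal mass of meltwater, i.e. equal mass of ice lost.
Ice mass of Ravane: 3.240×10^15 kg; ice mass of Brenith: 2.290×10^16 kg.
Fraction required = 3.240×10^15 / 2.290×10^16 = 0.141 → 14 %.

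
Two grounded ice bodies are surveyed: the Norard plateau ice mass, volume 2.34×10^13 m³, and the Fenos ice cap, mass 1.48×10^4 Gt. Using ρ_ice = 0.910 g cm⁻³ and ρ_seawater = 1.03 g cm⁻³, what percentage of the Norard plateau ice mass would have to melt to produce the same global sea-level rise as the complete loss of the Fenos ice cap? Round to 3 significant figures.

Equal sea-level rise means equal mass of meltwater, i.e. equal mass of ice lost.
Ice mass of Fenos: 1.480×10^16 kg; ice mass of Norard: 2.129×10^16 kg.
Fraction required = 1.480×10^16 / 2.129×10^16 = 0.695 → 69.5 %.

≈ 69.5 %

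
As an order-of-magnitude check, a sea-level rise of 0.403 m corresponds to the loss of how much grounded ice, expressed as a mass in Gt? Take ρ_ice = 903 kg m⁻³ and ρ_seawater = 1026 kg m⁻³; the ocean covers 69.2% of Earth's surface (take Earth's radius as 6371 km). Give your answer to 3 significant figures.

Required water volume = Δh × A = 0.403 m × 3.53×10^14 m² = 1.422×10^14 m³.
ρ_w = 1026 kg m⁻³, so the mass of water = 1.422×10^14 m³ × 1026 kg m⁻³ = 1.459×10^17 kg = 1.46×10^5 Gt (and the same mass of ice, by conservation).

≈ 1.46×10^5 Gt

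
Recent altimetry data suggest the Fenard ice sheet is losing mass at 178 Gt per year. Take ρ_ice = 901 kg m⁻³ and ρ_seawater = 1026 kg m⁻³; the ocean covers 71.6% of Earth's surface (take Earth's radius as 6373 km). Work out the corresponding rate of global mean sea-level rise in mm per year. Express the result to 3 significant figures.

ρ_w = 1026 kg m⁻³. Annual water volume added = 178 Gt / ρ_w = 1.780×10^14 kg / 1026 kg m⁻³ = 1.735×10^11 m³.
Δh per year = 1.735×10^11 / 3.65×10^14 = 4.75×10^-4 m = 0.475 mm.

≈ 0.475 mm/yr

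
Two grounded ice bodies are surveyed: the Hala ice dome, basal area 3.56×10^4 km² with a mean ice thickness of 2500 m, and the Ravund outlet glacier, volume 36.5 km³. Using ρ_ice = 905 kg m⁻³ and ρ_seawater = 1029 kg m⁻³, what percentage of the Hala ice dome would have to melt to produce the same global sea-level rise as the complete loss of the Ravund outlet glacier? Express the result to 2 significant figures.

Equal sea-level rise means equal mass of meltwater, i.e. equal mass of ice lost.
Ice mass of Ravund: 3.303×10^13 kg; ice mass of Hala: 8.055×10^16 kg.
Fraction required = 3.303×10^13 / 8.055×10^16 = 4.10×10^-4 → 0.041 %.

≈ 0.041 %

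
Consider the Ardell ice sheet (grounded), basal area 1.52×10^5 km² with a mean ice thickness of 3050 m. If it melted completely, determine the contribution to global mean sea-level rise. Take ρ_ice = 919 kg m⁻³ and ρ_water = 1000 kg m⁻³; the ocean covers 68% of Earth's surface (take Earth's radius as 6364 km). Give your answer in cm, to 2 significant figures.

≈ 120 cm

Ardell: ice volume = 1.52×10^5 km² × 3050 m = 4.636×10^5 km³; 4.636×10^5 × (919/1000) = 4.260×10^5 km³ of water.
Spread over 3.46×10^14 m² of ocean, Δh = 4.260×10^14 / 3.46×10^14 = 1.23 m = 120 cm.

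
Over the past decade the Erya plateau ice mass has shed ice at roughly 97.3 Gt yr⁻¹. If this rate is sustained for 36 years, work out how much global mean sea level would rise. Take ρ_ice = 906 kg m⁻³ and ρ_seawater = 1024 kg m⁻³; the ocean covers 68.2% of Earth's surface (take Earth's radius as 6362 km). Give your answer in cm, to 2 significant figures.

Total mass lost = 97.3 Gt/yr × 36 yr = 3503 Gt = 3.503×10^15 kg.
ρ_w = 1024 kg m⁻³, so water volume = 3.503×10^15 / 1024 = 3.421×10^12 m³.
Δh = 3.421×10^12 / 3.47×10^14 = 9.86×10^-3 m = 0.99 cm.

≈ 0.99 cm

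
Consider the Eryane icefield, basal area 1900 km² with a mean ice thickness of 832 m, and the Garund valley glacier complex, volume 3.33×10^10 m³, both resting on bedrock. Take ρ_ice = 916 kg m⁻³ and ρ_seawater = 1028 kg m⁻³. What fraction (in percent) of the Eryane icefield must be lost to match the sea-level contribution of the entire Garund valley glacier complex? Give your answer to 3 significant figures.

Equal sea-level rise means equal mass of meltwater, i.e. equal mass of ice lost.
Ice mass of Garund: 3.050×10^13 kg; ice mass of Eryane: 1.448×10^15 kg.
Fraction required = 3.050×10^13 / 1.448×10^15 = 0.0211 → 2.11 %.

≈ 2.11 %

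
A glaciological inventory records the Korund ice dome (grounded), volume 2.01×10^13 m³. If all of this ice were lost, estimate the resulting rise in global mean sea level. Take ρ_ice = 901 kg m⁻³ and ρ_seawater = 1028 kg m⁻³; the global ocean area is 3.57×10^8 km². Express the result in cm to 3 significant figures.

≈ 4.93 cm

Korund: 2.01×10^13 m³ × (901/1028) = 1.762×10^13 m³ of water.
Spread over 3.57×10^14 m² of ocean, Δh = 1.762×10^13 / 3.57×10^14 = 0.0493 m = 4.93 cm.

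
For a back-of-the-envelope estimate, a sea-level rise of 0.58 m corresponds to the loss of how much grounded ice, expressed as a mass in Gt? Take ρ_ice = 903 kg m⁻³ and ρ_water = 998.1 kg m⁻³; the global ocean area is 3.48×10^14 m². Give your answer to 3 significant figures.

≈ 2.01×10^5 Gt

Required water volume = Δh × A = 0.58 m × 3.48×10^14 m² = 2.018×10^14 m³.
ρ_w = 998.1 kg m⁻³, so the mass of water = 2.018×10^14 m³ × 998.1 kg m⁻³ = 2.015×10^17 kg = 2.01×10^5 Gt (and the same mass of ice, by conservation).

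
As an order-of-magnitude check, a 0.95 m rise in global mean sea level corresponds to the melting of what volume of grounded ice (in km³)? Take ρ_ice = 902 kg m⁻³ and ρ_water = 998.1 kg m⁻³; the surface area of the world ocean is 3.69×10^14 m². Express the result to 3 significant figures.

≈ 3.88×10^5 km³

Required water volume = Δh × A = 0.95 m × 3.69×10^14 m² = 3.506×10^14 m³ = 3.506×10^5 km³.
Ice volume = water volume × ρ_w/ρ_ice = 3.506×10^5 × 998.1/902 = 3.88×10^5 km³.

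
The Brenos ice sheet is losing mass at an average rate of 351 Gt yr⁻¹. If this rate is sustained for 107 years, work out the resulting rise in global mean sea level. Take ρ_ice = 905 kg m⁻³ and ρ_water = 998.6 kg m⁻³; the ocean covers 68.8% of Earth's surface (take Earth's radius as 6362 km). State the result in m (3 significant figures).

Total mass lost = 351 Gt/yr × 107 yr = 3.756×10^4 Gt = 3.756×10^16 kg.
ρ_w = 998.6 kg m⁻³, so water volume = 3.756×10^16 / 998.6 = 3.761×10^13 m³.
Δh = 3.761×10^13 / 3.50×10^14 = 0.107 m.

≈ 0.107 m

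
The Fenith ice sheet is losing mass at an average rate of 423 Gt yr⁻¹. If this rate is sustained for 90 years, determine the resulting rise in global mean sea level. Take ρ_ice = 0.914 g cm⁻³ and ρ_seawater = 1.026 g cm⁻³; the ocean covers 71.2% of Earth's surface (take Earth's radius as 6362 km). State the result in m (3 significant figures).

≈ 0.102 m

Total mass lost = 423 Gt/yr × 90 yr = 3.807×10^4 Gt = 3.807×10^16 kg.
ρ_w = 1.026 g cm⁻³ = 1026 kg m⁻³, so water volume = 3.807×10^16 / 1026 = 3.711×10^13 m³.
Δh = 3.711×10^13 / 3.62×10^14 = 0.102 m.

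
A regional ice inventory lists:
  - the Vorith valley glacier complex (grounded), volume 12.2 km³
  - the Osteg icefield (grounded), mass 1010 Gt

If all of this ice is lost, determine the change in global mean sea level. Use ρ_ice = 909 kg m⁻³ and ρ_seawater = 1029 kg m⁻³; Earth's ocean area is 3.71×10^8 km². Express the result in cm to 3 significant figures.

Vorith: 12.2 km³ × (909/1029) = 10.78 km³ of water.
Osteg: 1010 Gt = 1.010×10^15 kg; dividing by ρ_w = 1029 kg m⁻³ gives 9.815×10^11 m³ of water.
Total added water ≈ 9.923×10^11 m³ over 3.71×10^14 m² → Δh = 2.67×10^-3 m = 0.267 cm.

≈ 0.267 cm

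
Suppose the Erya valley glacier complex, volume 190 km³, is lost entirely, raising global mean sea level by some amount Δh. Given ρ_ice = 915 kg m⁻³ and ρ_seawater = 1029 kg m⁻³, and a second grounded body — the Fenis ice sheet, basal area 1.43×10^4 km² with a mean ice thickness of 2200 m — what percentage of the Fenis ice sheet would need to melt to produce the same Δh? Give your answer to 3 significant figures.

≈ 0.604 %

Equal sea-level rise means equal mass of meltwater, i.e. equal mass of ice lost.
Ice mass of Erya: 1.738×10^14 kg; ice mass of Fenis: 2.879×10^16 kg.
Fraction required = 1.738×10^14 / 2.879×10^16 = 6.04×10^-3 → 0.604 %.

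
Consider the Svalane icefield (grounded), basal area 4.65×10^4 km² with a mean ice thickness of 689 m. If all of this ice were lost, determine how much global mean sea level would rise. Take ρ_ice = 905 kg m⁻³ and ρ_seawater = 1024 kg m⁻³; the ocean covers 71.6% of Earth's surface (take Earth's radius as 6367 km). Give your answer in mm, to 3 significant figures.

Svalane: ice volume = 4.65×10^4 km² × 689 m = 3.204×10^4 km³; 3.204×10^4 × (905/1024) = 2.832×10^4 km³ of water.
Spread over 3.65×10^14 m² of ocean, Δh = 2.832×10^13 / 3.65×10^14 = 0.0776 m = 77.6 mm.

≈ 77.6 mm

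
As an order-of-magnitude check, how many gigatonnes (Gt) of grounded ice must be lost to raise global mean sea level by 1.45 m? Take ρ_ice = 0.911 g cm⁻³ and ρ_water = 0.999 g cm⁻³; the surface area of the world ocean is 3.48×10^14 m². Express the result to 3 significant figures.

≈ 5.04×10^5 Gt

Required water volume = Δh × A = 1.45 m × 3.48×10^14 m² = 5.046×10^14 m³.
ρ_w = 0.999 g cm⁻³ = 999 kg m⁻³, so the mass of water = 5.046×10^14 m³ × 999 kg m⁻³ = 5.041×10^17 kg = 5.04×10^5 Gt (and the same mass of ice, by conservation).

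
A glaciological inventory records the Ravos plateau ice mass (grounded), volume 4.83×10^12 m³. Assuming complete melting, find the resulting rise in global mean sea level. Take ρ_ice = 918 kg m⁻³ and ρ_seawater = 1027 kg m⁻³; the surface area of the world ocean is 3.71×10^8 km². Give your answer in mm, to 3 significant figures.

≈ 11.6 mm

Ravos: 4.83×10^12 m³ × (918/1027) = 4.317×10^12 m³ of water.
Spread over 3.71×10^14 m² of ocean, Δh = 4.317×10^12 / 3.71×10^14 = 0.0116 m = 11.6 mm.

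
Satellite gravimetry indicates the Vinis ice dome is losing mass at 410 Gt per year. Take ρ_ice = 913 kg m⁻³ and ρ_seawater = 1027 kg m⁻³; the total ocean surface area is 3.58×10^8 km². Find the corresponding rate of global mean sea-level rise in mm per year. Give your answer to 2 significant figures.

ρ_w = 1027 kg m⁻³. Annual water volume added = 410 Gt / ρ_w = 4.100×10^14 kg / 1027 kg m⁻³ = 3.992×10^11 m³.
Δh per year = 3.992×10^11 / 3.58×10^14 = 1.12×10^-3 m = 1.1 mm.

≈ 1.1 mm/yr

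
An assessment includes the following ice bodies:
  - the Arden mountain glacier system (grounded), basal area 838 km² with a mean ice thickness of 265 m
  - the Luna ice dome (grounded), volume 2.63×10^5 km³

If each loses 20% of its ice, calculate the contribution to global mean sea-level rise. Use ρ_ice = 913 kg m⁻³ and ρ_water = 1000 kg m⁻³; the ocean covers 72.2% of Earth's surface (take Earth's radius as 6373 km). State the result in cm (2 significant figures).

≈ 13 cm

Arden: ice volume = 838 km² × 265 m = 222.1 km³; 0.2 × 222.1 × (913/1000) = 40.55 km³ of water.
Luna: 0.2 × 2.63×10^5 km³ × (913/1000) = 4.802×10^4 km³ of water.
Total added water ≈ 4.806×10^13 m³ over 3.68×10^14 m² → Δh = 0.130 m = 13 cm.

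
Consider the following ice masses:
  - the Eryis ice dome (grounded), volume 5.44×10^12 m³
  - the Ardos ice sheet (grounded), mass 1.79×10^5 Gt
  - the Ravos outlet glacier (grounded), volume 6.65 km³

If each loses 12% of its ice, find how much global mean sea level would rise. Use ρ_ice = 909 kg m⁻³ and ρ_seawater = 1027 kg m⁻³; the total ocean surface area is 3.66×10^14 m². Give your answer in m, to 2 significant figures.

Eryis: 0.12 × 5.44×10^12 m³ × (909/1027) = 5.778×10^11 m³ of water.
Ardos: 0.12 × 1.79×10^5 Gt = 2.148×10^16 kg; dividing by ρ_w = 1027 kg m⁻³ gives 2.092×10^13 m³ of water.
Ravos: 0.12 × 6.65 km³ × (909/1027) = 0.7063 km³ of water.
Total added water ≈ 2.149×10^13 m³ over 3.66×10^14 m² → Δh = 0.0587 m.

≈ 0.059 m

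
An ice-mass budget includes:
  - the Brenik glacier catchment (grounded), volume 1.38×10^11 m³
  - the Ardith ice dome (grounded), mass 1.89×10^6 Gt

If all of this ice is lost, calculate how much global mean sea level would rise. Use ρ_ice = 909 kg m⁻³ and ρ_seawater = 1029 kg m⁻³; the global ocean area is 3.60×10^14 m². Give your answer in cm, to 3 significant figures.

≈ 510 cm

Brenik: 1.38×10^11 m³ × (909/1029) = 1.219×10^11 m³ of water.
Ardith: 1.89×10^6 Gt = 1.890×10^18 kg; dividing by ρ_w = 1029 kg m⁻³ gives 1.837×10^15 m³ of water.
Total added water ≈ 1.837×10^15 m³ over 3.60×10^14 m² → Δh = 5.10 m = 510 cm.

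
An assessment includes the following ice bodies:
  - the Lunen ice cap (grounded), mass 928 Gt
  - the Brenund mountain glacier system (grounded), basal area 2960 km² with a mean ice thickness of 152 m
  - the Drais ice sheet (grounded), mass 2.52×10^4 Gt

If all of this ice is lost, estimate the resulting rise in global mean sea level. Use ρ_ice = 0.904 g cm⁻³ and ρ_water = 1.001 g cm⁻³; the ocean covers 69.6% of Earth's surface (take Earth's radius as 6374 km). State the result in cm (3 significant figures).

Lunen: 928 Gt = 9.280×10^14 kg; dividing by ρ_w = 1.001 g cm⁻³ = 1001 kg m⁻³ gives 9.271×10^11 m³ of water.
Brenund: ice volume = 2960 km² × 152 m = 449.9 km³; 449.9 × (904/1001) = 406.3 km³ of water.
Drais: 2.52×10^4 Gt = 2.520×10^16 kg; dividing by ρ_w = 1001 kg m⁻³ gives 2.517×10^13 m³ of water.
Total added water ≈ 2.651×10^13 m³ over 3.55×10^14 m² → Δh = 0.0746 m = 7.46 cm.

≈ 7.46 cm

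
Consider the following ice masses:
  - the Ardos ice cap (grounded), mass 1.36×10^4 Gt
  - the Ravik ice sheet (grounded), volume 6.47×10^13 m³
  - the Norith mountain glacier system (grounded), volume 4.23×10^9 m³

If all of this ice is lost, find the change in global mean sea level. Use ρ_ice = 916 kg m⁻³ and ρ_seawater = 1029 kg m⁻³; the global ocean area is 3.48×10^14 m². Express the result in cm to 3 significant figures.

≈ 20.3 cm

Ardos: 1.36×10^4 Gt = 1.360×10^16 kg; dividing by ρ_w = 1029 kg m⁻³ gives 1.322×10^13 m³ of water.
Ravik: 6.47×10^13 m³ × (916/1029) = 5.759×10^13 m³ of water.
Norith: 4.23×10^9 m³ × (916/1029) = 3.765×10^9 m³ of water.
Total added water ≈ 7.082×10^13 m³ over 3.48×10^14 m² → Δh = 0.203 m = 20.3 cm.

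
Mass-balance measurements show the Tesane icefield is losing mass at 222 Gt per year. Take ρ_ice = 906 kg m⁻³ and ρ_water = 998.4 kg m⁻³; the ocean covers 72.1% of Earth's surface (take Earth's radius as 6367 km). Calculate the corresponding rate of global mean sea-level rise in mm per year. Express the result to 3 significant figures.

≈ 0.605 mm/yr

ρ_w = 998.4 kg m⁻³. Annual water volume added = 222 Gt / ρ_w = 2.220×10^14 kg / 998.4 kg m⁻³ = 2.224×10^11 m³.
Δh per year = 2.224×10^11 / 3.67×10^14 = 6.05×10^-4 m = 0.605 mm.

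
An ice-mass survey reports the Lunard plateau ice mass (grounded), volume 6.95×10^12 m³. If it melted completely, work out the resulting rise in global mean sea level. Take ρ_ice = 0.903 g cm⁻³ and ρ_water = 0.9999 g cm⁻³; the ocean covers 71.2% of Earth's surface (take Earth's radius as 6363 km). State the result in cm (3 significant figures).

≈ 1.73 cm

Lunard: 6.95×10^12 m³ × (903/999.9) = 6.276×10^12 m³ of water.
Spread over 3.62×10^14 m² of ocean, Δh = 6.276×10^12 / 3.62×10^14 = 0.0173 m = 1.73 cm.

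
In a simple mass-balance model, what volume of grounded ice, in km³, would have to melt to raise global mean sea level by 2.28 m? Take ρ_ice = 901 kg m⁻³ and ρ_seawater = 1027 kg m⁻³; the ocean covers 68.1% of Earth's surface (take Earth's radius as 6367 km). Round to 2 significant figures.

≈ 9.0×10^5 km³

Required water volume = Δh × A = 2.28 m × 3.47×10^14 m² = 7.910×10^14 m³ = 7.910×10^5 km³.
Ice volume = water volume × ρ_w/ρ_ice = 7.910×10^5 × 1027/901 = 9.0×10^5 km³.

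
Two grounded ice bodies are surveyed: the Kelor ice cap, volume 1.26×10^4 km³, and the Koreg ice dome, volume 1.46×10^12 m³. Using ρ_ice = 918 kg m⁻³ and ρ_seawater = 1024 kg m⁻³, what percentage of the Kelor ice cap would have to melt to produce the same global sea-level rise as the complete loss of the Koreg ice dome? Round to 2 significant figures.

≈ 12 %

Equal sea-level rise means equal mass of meltwater, i.e. equal mass of ice lost.
Ice mass of Koreg: 1.340×10^15 kg; ice mass of Kelor: 1.157×10^16 kg.
Fraction required = 1.340×10^15 / 1.157×10^16 = 0.116 → 12 %.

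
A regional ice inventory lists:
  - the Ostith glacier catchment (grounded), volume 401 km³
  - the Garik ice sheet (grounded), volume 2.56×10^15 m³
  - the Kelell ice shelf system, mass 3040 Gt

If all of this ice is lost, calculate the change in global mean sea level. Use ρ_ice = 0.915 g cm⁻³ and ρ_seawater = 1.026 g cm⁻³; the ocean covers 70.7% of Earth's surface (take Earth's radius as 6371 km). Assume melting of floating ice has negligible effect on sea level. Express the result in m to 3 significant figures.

≈ 6.33 m

Ostith: 401 km³ × (915/1026) = 357.6 km³ of water.
Garik: 2.56×10^15 m³ × (915/1026) = 2.283×10^15 m³ of water.
The Kelell ice shelf system is floating and already displaces its own weight of water, so its melt adds essentially nothing to sea level.
Total added water ≈ 2.283×10^15 m³ over 3.61×10^14 m² → Δh = 6.33 m.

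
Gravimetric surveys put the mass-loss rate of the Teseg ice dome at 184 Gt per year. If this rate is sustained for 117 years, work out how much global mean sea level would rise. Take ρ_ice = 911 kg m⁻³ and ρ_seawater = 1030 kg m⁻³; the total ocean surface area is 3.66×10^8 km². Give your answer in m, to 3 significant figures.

≈ 0.0571 m

Total mass lost = 184 Gt/yr × 117 yr = 2.153×10^4 Gt = 2.153×10^16 kg.
ρ_w = 1030 kg m⁻³, so water volume = 2.153×10^16 / 1030 = 2.090×10^13 m³.
Δh = 2.090×10^13 / 3.66×10^14 = 0.0571 m.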